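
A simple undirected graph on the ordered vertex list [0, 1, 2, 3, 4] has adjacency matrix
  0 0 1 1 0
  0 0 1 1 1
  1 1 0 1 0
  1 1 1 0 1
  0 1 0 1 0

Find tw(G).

A width-2 tree decomposition is:
Bags: B1 = {1, 2, 3}  B2 = {1, 3, 4}  B3 = {0, 2, 3}
Tree: B1–B2, B1–B3
Every bag has size at most 3, so the width is 3 − 1 = 2 and tw(G) ≤ 2. On the other hand G contains the 3-clique {0, 2, 3}. A clique must lie in a single bag of any decomposition, so no decomposition can have width below 2. Combining the bounds, tw(G) = 2.

2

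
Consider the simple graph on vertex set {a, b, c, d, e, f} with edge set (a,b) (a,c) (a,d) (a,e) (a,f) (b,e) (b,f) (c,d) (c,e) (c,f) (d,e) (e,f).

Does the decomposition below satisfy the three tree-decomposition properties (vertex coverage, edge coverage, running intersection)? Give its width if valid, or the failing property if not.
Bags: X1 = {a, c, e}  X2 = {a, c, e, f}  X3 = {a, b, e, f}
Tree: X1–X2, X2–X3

A tree decomposition must satisfy three properties: every vertex lies in some bag; for every edge, both endpoints lie together in some bag; and for every vertex, the bags containing it form a connected subtree. Here vertex d appears in no bag, so the decomposition is invalid.

No — vertex d appears in no bag.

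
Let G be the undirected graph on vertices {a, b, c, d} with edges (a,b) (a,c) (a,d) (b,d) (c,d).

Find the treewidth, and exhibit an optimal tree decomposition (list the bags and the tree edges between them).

Every bag has size at most 3, so the width is 3 − 1 = 2 and tw(G) ≤ 2. Conversely, {a, c, d} is a clique of size 3, and the vertices of any clique must share a bag in every tree decomposition; so some bag has ≥ 3 vertices and tw(G) ≥ 2. Combining the bounds, tw(G) = 2.

Treewidth 2.
Bags: B1 = {a, b, d}  B2 = {a, c, d}
Tree: B1–B2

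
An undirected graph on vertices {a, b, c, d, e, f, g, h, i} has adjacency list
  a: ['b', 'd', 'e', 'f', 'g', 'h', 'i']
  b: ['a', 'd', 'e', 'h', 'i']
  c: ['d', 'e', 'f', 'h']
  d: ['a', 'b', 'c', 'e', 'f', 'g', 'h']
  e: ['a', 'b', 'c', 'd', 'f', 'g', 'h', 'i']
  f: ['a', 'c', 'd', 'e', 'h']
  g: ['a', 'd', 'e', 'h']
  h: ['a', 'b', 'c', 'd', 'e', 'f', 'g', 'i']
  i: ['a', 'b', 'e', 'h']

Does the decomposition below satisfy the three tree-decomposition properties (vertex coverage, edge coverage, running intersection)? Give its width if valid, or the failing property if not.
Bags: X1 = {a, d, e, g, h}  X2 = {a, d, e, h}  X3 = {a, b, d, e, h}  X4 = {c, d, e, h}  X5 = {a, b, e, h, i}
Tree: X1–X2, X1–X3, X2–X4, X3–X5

A tree decomposition must satisfy three properties: every vertex lies in some bag; for every edge, both endpoints lie together in some bag; and for every vertex, the bags containing it form a connected subtree. Here vertex f appears in no bag, so the decomposition is invalid.

No — vertex f appears in no bag.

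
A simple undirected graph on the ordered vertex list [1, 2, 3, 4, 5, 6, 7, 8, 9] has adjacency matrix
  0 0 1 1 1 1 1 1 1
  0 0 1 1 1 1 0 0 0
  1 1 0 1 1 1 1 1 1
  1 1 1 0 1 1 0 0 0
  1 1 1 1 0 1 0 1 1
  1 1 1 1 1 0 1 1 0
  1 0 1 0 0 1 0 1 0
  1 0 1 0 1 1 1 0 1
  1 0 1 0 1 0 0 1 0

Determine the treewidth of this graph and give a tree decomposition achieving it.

Each bag holds 5 vertices, so the decomposition has width 4, which upper-bounds the treewidth. On the other hand G contains the 5-clique {1, 3, 5, 8, 9}. A clique must lie in a single bag of any decomposition, so no decomposition can have width below 4. Hence tw(G) = 4 exactly.

Treewidth 4.
One optimal decomposition is:
Bags: B1 = {1, 3, 4, 5, 6}  B2 = {1, 3, 5, 6, 8}  B3 = {1, 3, 5, 8, 9}  B4 = {1, 3, 6, 7, 8}  B5 = {2, 3, 4, 5, 6}
Tree: B1–B2, B2–B3, B2–B4, B1–B5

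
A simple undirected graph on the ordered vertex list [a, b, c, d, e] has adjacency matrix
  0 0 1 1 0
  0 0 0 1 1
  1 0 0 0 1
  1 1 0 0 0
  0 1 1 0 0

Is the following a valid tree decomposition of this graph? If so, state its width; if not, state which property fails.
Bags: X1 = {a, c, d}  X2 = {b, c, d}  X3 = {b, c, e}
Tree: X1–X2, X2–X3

Yes; width 2.

Vertex coverage: the bags together contain {a, b, c, d, e}, the full vertex set. Edge coverage: each edge of G has both endpoints in at least one bag. Running intersection: for every vertex, the bags containing it form a connected subtree. All three properties hold, so this is a valid tree decomposition of width max|bag| − 1 = 2, and hence tw(G) ≤ 2.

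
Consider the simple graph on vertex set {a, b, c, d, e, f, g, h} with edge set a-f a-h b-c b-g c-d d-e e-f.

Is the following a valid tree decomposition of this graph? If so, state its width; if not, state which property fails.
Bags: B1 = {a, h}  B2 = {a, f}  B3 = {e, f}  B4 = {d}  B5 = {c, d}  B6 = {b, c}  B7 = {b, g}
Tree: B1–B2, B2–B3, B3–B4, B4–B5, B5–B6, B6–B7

A tree decomposition must satisfy three properties: every vertex lies in some bag; for every edge, both endpoints lie together in some bag; and for every vertex, the bags containing it form a connected subtree. Here edge (e,d) lies in no bag, so the decomposition is invalid.

No — edge (e,d) lies in no bag.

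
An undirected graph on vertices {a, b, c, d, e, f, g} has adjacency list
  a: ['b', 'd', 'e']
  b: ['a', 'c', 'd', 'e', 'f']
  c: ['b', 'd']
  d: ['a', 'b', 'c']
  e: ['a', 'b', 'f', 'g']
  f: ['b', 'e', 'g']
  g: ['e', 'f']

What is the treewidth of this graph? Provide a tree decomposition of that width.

Treewidth 2.
One optimal decomposition is:
Bags: B1 = {a, b, d}  B2 = {a, b, e}  B3 = {b, c, d}  B4 = {b, e, f}  B5 = {e, f, g}
Tree: B1–B2, B1–B3, B2–B4, B4–B5

Every bag has size at most 3, so the width is 3 − 1 = 2 and tw(G) ≤ 2. For the lower bound, the 3 vertices {e, f, g} are pairwise adjacent, and any tree decomposition puts a clique entirely inside one bag — forcing width ≥ 2. Therefore the treewidth is 2.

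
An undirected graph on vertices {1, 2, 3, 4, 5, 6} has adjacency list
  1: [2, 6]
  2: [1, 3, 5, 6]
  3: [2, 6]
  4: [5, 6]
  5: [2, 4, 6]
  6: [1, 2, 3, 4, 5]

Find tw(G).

2

A width-2 tree decomposition is:
Bags: B1 = {2, 5, 6}  B2 = {1, 2, 6}  B3 = {2, 3, 6}  B4 = {4, 5, 6}
Tree: B1–B2, B2–B3, B1–B4
Each bag holds 3 vertices, so the decomposition has width 2, which upper-bounds the treewidth. For the lower bound, the 3 vertices {1, 2, 6} are pairwise adjacent, and any tree decomposition puts a clique entirely inside one bag — forcing width ≥ 2. Therefore the treewidth is 2.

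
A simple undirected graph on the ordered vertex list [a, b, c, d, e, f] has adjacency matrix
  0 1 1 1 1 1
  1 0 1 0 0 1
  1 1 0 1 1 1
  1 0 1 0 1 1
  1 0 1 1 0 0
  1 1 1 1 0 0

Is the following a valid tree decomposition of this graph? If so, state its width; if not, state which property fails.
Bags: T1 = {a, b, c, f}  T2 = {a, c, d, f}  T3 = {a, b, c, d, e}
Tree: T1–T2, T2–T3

A tree decomposition must satisfy three properties: every vertex lies in some bag; for every edge, both endpoints lie together in some bag; and for every vertex, the bags containing it form a connected subtree. Here bags containing vertex b are not connected in the tree, so the decomposition is invalid.

No — bags containing vertex b are not connected in the tree.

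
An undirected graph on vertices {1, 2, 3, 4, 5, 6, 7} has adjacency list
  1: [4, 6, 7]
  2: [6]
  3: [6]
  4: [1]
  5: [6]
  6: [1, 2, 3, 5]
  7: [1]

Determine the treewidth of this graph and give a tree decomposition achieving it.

Treewidth 1.
One optimal decomposition is:
Bags: B1 = {1, 7}  B2 = {1, 6}  B3 = {3, 6}  B4 = {1, 4}  B5 = {2, 6}  B6 = {5, 6}
Tree: B1–B2, B2–B3, B1–B4, B2–B5, B3–B6

Every bag has size at most 2, so the width is 2 − 1 = 1 and tw(G) ≤ 1. Since G has at least one edge (e.g. 7–1), it is not an edgeless graph, so tw(G) ≥ 1. Hence tw(G) = 1 exactly.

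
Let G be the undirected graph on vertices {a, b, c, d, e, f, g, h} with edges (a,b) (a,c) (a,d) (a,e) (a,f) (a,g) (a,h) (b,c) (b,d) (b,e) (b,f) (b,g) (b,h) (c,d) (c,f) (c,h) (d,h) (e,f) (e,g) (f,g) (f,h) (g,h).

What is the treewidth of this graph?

A width-4 tree decomposition is:
Bags: B1 = {a, b, e, f, g}  B2 = {a, b, f, g, h}  B3 = {a, b, c, f, h}  B4 = {a, b, c, d, h}
Tree: B1–B2, B2–B3, B3–B4
Every bag has size at most 5, so the width is 5 − 1 = 4 and tw(G) ≤ 4. For the lower bound, the 5 vertices {a, b, c, d, h} are pairwise adjacent, and any tree decomposition puts a clique entirely inside one bag — forcing width ≥ 4. Hence tw(G) = 4 exactly.

4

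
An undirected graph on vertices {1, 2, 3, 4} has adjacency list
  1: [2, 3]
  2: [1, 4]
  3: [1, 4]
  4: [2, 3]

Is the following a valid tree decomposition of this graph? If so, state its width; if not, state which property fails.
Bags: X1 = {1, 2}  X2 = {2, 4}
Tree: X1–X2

No — vertex 3 appears in no bag.

A tree decomposition must satisfy three properties: every vertex lies in some bag; for every edge, both endpoints lie together in some bag; and for every vertex, the bags containing it form a connected subtree. Here vertex 3 appears in no bag, so the decomposition is invalid.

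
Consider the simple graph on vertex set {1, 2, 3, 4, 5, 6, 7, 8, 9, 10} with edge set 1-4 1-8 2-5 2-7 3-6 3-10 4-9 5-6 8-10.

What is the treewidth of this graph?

A width-1 tree decomposition is:
Bags: B1 = {4, 9}  B2 = {1, 4}  B3 = {1, 8}  B4 = {8, 10}  B5 = {3, 10}  B6 = {3, 6}  B7 = {5, 6}  B8 = {2, 5}  B9 = {2, 7}
Tree: B1–B2, B2–B3, B3–B4, B4–B5, B5–B6, B6–B7, B7–B8, B8–B9
Each bag holds 2 vertices, so the decomposition has width 1, which upper-bounds the treewidth. G has an edge, so its treewidth is at least 1. Therefore the treewidth is 1.

1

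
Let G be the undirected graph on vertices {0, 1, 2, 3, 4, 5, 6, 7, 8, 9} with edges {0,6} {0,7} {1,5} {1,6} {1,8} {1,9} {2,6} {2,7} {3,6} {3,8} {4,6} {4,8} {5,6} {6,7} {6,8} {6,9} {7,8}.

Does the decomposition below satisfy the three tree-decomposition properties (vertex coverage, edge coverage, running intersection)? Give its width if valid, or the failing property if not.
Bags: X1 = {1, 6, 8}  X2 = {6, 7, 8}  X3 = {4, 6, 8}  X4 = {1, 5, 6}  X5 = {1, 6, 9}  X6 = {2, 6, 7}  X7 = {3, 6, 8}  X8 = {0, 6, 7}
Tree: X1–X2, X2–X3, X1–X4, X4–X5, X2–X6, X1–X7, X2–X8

Yes; width 2.

Checking the three conditions: (i) the bags cover all of {0, 1, 2, 3, 4, 5, 6, 7, 8, 9}; (ii) for each edge, some bag contains both endpoints; (iii) the bags containing any fixed vertex form a subtree. All hold, so the decomposition is valid with width 3 − 1 = 2.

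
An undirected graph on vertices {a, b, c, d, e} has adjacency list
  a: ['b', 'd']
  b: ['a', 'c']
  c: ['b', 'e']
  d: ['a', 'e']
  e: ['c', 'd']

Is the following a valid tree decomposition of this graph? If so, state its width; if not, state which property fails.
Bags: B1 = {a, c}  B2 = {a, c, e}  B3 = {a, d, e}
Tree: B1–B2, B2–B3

No — vertex b appears in no bag.

A tree decomposition must satisfy three properties: every vertex lies in some bag; for every edge, both endpoints lie together in some bag; and for every vertex, the bags containing it form a connected subtree. Here vertex b appears in no bag, so the decomposition is invalid.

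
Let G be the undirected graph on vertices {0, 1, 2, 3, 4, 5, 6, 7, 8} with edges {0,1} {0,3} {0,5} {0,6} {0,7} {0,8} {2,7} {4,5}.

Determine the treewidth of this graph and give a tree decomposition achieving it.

Treewidth 1.
One optimal decomposition is:
Bags: B1 = {0, 3}  B2 = {0, 6}  B3 = {0, 1}  B4 = {0, 5}  B5 = {0, 7}  B6 = {4, 5}  B7 = {2, 7}  B8 = {0, 8}
Tree: B1–B2, B2–B3, B1–B4, B1–B5, B4–B6, B5–B7, B3–B8

The largest bag has 2 vertices, giving width 1; this decomposition certifies tw(G) ≤ 1. G has an edge, so its treewidth is at least 1. Therefore the treewidth is 1.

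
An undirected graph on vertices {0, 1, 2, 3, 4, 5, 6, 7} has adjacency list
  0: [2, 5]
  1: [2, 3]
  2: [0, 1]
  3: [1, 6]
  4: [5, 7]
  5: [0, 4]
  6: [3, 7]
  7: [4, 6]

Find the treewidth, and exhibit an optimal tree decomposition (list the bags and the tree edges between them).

The largest bag has 3 vertices, giving width 2; this decomposition certifies tw(G) ≤ 2. For the lower bound, G contains the cycle 3–6–7–4–5–0–2–1–3, so G is not a forest; only forests have treewidth ≤ 1, hence tw(G) ≥ 2. Hence tw(G) = 2 exactly.

Treewidth 2.
One such decomposition:
Bags: B1 = {3, 6, 7}  B2 = {3, 4, 7}  B3 = {3, 4, 5}  B4 = {0, 3, 5}  B5 = {0, 2, 3}  B6 = {1, 2, 3}
Tree: B1–B2, B2–B3, B3–B4, B4–B5, B5–B6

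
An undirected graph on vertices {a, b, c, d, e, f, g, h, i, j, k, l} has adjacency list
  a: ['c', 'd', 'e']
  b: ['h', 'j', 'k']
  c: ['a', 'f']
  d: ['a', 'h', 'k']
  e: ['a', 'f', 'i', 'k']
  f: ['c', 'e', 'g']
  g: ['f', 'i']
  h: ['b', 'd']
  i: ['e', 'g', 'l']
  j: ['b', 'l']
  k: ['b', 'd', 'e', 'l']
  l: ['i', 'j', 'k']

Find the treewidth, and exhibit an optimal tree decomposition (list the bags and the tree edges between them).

Each bag holds 4 vertices, so the decomposition has width 3, which upper-bounds the treewidth. For the lower bound: the 4 vertex sets {c,f,g}, {i}, {e}, {a,d,k,l} are disjoint, each induces a connected subgraph, and every pair is joined by at least one edge of G. Contracting each set to a single vertex therefore yields K_{4} as a minor, and since treewidth is minor-monotone, tw(G) ≥ tw(K_{4}) = 3. The upper and lower bounds meet at 3, so that is the treewidth.

Treewidth 3.
One such decomposition:
Bags: B1 = {c, f, g, i}  B2 = {c, e, f, i}  B3 = {a, c, e, i}  B4 = {a, e, i, l}  B5 = {a, e, k, l}  B6 = {a, d, k, l}  B7 = {d, j, k, l}  B8 = {b, d, j, k}  B9 = {b, d, h, j}
Tree: B1–B2, B2–B3, B3–B4, B4–B5, B5–B6, B6–B7, B7–B8, B8–B9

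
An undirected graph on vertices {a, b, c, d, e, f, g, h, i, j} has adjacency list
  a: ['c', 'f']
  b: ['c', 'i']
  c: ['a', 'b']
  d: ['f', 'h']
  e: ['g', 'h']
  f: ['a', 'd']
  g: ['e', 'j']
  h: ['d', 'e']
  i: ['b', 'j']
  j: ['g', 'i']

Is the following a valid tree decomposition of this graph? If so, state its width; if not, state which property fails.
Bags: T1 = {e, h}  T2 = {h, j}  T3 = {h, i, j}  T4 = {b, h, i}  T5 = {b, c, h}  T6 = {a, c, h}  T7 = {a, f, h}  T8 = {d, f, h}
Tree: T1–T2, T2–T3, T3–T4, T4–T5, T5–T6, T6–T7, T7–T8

A tree decomposition must satisfy three properties: every vertex lies in some bag; for every edge, both endpoints lie together in some bag; and for every vertex, the bags containing it form a connected subtree. Here vertex g appears in no bag, so the decomposition is invalid.

No — vertex g appears in no bag.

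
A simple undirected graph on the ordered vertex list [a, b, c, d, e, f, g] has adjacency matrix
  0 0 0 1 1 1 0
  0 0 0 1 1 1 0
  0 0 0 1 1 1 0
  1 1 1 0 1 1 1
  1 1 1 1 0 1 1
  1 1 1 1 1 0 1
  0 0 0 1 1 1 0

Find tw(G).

3

A width-3 tree decomposition is:
Bags: B1 = {c, d, e, f}  B2 = {a, d, e, f}  B3 = {b, d, e, f}  B4 = {d, e, f, g}
Tree: B1–B2, B1–B3, B2–B4
The largest bag has 4 vertices, giving width 3; this decomposition certifies tw(G) ≤ 3. For the lower bound, the 4 vertices {d, e, f, g} are pairwise adjacent, and any tree decomposition puts a clique entirely inside one bag — forcing width ≥ 3. The upper and lower bounds meet at 3, so that is the treewidth.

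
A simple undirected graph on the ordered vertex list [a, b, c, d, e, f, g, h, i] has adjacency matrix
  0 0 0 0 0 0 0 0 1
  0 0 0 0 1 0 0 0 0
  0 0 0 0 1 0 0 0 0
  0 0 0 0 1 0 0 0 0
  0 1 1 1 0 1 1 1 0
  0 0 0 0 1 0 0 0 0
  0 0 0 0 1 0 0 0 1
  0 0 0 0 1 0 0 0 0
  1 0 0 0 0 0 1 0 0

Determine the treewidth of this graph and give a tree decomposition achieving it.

Every bag has size at most 2, so the width is 2 − 1 = 1 and tw(G) ≤ 1. Any graph with an edge has treewidth ≥ 1, and G has the edge e–g. Combining the bounds, tw(G) = 1.

Treewidth 1.
One such decomposition:
Bags: B1 = {e, g}  B2 = {b, e}  B3 = {g, i}  B4 = {e, f}  B5 = {e, h}  B6 = {d, e}  B7 = {c, e}  B8 = {a, i}
Tree: B1–B2, B1–B3, B2–B4, B1–B5, B4–B6, B2–B7, B3–B8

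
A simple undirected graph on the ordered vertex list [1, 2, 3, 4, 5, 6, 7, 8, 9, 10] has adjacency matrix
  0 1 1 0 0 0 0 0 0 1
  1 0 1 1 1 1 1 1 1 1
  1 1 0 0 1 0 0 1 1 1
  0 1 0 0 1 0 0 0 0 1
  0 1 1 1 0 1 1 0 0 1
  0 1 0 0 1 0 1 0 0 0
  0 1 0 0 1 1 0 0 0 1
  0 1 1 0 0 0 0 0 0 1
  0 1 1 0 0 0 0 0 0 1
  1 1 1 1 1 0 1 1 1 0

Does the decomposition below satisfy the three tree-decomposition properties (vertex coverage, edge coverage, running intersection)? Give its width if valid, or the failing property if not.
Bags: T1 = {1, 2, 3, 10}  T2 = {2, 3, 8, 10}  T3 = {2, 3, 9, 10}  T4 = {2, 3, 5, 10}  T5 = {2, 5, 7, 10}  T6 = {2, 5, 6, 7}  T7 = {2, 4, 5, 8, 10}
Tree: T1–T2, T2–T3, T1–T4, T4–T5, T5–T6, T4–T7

No — bags containing vertex 8 are not connected in the tree.

A tree decomposition must satisfy three properties: every vertex lies in some bag; for every edge, both endpoints lie together in some bag; and for every vertex, the bags containing it form a connected subtree. Here bags containing vertex 8 are not connected in the tree, so the decomposition is invalid.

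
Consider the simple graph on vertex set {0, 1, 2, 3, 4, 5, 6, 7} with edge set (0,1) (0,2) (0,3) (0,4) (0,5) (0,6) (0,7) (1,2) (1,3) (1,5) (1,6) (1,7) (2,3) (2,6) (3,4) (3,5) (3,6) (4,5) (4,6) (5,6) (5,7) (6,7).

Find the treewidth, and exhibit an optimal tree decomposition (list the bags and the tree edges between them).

Each bag holds 5 vertices, so the decomposition has width 4, which upper-bounds the treewidth. On the other hand G contains the 5-clique {0, 1, 2, 3, 6}. A clique must lie in a single bag of any decomposition, so no decomposition can have width below 4. Hence tw(G) = 4 exactly.

Treewidth 4.
One optimal decomposition is:
Bags: B1 = {0, 1, 3, 5, 6}  B2 = {0, 3, 4, 5, 6}  B3 = {0, 1, 5, 6, 7}  B4 = {0, 1, 2, 3, 6}
Tree: B1–B2, B1–B3, B1–B4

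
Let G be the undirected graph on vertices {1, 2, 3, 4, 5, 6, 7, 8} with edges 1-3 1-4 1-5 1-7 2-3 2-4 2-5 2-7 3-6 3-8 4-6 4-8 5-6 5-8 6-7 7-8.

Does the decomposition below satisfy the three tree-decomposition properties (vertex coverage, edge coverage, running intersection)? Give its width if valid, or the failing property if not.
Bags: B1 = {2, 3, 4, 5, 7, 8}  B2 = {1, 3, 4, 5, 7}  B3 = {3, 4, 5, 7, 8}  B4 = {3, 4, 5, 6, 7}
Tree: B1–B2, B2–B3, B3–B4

No — bags containing vertex 8 are not connected in the tree.

A tree decomposition must satisfy three properties: every vertex lies in some bag; for every edge, both endpoints lie together in some bag; and for every vertex, the bags containing it form a connected subtree. Here bags containing vertex 8 are not connected in the tree, so the decomposition is invalid.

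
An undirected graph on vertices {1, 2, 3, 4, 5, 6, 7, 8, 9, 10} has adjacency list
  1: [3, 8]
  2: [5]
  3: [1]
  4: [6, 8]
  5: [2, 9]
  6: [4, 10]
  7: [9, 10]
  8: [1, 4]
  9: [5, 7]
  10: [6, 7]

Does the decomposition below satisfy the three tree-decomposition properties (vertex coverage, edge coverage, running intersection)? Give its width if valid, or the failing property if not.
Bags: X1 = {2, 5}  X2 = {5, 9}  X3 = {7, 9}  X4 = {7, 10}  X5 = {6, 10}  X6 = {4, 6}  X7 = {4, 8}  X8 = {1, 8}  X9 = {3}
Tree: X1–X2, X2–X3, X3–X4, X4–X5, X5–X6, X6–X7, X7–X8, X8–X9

A tree decomposition must satisfy three properties: every vertex lies in some bag; for every edge, both endpoints lie together in some bag; and for every vertex, the bags containing it form a connected subtree. Here edge (1,3) lies in no bag, so the decomposition is invalid.

No — edge (1,3) lies in no bag.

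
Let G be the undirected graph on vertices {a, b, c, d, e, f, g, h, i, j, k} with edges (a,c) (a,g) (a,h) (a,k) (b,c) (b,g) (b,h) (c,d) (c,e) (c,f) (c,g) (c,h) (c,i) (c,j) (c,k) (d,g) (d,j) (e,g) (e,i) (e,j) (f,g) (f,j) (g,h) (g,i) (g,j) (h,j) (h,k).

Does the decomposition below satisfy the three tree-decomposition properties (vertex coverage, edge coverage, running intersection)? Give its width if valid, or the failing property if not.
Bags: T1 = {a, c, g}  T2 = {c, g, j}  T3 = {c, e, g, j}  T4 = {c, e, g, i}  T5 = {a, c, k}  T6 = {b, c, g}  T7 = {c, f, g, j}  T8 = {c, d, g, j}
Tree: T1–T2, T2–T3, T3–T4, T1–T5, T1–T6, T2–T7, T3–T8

A tree decomposition must satisfy three properties: every vertex lies in some bag; for every edge, both endpoints lie together in some bag; and for every vertex, the bags containing it form a connected subtree. Here vertex h appears in no bag, so the decomposition is invalid.

No — vertex h appears in no bag.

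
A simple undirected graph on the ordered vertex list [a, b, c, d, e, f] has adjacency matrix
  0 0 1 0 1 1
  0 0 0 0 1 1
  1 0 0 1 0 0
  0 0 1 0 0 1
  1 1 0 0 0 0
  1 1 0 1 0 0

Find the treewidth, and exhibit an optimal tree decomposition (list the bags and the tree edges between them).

Treewidth 2.
Bags: B1 = {c, d, f}  B2 = {a, c, f}  B3 = {a, b, f}  B4 = {a, b, e}
Tree: B1–B2, B2–B3, B3–B4

The largest bag has 3 vertices, giving width 2; this decomposition certifies tw(G) ≤ 2. For the lower bound, G contains the cycle d–c–a–f–d, so G is not a forest; only forests have treewidth ≤ 1, hence tw(G) ≥ 2. Hence tw(G) = 2 exactly.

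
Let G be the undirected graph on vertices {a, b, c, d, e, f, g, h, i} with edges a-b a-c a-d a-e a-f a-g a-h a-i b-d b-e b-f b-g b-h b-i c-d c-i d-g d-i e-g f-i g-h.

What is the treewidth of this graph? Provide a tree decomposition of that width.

Treewidth 3.
One optimal decomposition is:
Bags: B1 = {a, b, e, g}  B2 = {a, b, d, g}  B3 = {a, b, g, h}  B4 = {a, b, d, i}  B5 = {a, c, d, i}  B6 = {a, b, f, i}
Tree: B1–B2, B2–B3, B2–B4, B4–B5, B4–B6

Every bag has size at most 4, so the width is 4 − 1 = 3 and tw(G) ≤ 3. On the other hand G contains the 4-clique {a, c, d, i}. A clique must lie in a single bag of any decomposition, so no decomposition can have width below 3. Combining the bounds, tw(G) = 3.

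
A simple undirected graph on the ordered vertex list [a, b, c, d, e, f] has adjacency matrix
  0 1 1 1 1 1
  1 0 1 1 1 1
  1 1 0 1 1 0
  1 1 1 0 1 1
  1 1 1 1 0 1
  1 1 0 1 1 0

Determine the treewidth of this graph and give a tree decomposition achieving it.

The largest bag has 5 vertices, giving width 4; this decomposition certifies tw(G) ≤ 4. Conversely, {a, b, c, d, e} is a clique of size 5, and the vertices of any clique must share a bag in every tree decomposition; so some bag has ≥ 5 vertices and tw(G) ≥ 4. Therefore the treewidth is 4.

Treewidth 4.
Bags: B1 = {a, b, d, e, f}  B2 = {a, b, c, d, e}
Tree: B1–B2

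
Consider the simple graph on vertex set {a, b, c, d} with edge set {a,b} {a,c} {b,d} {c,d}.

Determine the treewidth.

A width-2 tree decomposition is:
Bags: B1 = {a, c, d}  B2 = {a, b, d}
Tree: B1–B2
Each bag holds 3 vertices, so the decomposition has width 2, which upper-bounds the treewidth. The edges d–c–a–b–d form a cycle, so G is not a tree and its treewidth is at least 2. The upper and lower bounds meet at 2, so that is the treewidth.

2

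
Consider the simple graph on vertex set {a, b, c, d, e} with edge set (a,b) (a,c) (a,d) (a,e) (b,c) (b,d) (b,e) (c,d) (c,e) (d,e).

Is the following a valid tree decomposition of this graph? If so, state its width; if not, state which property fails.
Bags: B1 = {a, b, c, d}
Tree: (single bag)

No — vertex e appears in no bag.

A tree decomposition must satisfy three properties: every vertex lies in some bag; for every edge, both endpoints lie together in some bag; and for every vertex, the bags containing it form a connected subtree. Here vertex e appears in no bag, so the decomposition is invalid.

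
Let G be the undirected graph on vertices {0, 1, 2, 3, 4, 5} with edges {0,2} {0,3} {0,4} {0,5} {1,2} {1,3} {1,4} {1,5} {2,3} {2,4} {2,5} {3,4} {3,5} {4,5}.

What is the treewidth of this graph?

A width-4 tree decomposition is:
Bags: B1 = {0, 2, 3, 4, 5}  B2 = {1, 2, 3, 4, 5}
Tree: B1–B2
Each bag holds 5 vertices, so the decomposition has width 4, which upper-bounds the treewidth. For the lower bound, the 5 vertices {0, 2, 3, 4, 5} are pairwise adjacent, and any tree decomposition puts a clique entirely inside one bag — forcing width ≥ 4. Hence tw(G) = 4 exactly.

4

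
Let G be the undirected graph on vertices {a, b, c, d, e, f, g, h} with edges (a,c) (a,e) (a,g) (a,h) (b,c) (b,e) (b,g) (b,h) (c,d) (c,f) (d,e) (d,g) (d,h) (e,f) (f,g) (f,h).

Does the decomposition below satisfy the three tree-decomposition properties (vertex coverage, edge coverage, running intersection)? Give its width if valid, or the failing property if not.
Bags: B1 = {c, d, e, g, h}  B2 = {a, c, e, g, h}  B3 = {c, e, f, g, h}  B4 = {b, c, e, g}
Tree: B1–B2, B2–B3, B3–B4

No — edge (h,b) lies in no bag.

A tree decomposition must satisfy three properties: every vertex lies in some bag; for every edge, both endpoints lie together in some bag; and for every vertex, the bags containing it form a connected subtree. Here edge (h,b) lies in no bag, so the decomposition is invalid.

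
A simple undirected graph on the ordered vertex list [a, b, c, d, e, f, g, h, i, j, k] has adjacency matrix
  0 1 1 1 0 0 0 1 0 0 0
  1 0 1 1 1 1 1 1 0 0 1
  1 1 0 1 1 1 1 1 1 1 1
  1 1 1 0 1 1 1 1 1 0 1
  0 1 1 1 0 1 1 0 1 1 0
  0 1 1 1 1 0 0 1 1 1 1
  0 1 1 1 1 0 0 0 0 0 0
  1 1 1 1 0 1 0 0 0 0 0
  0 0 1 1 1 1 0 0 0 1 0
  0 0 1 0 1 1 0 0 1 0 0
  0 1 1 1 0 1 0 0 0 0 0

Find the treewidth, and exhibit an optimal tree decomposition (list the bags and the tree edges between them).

Treewidth 4.
One optimal decomposition is:
Bags: B1 = {b, c, d, e, f}  B2 = {b, c, d, f, k}  B3 = {b, c, d, f, h}  B4 = {c, d, e, f, i}  B5 = {a, b, c, d, h}  B6 = {c, e, f, i, j}  B7 = {b, c, d, e, g}
Tree: B1–B2, B1–B3, B1–B4, B3–B5, B4–B6, B1–B7

The largest bag has 5 vertices, giving width 4; this decomposition certifies tw(G) ≤ 4. For the lower bound, the 5 vertices {b, c, d, e, g} are pairwise adjacent, and any tree decomposition puts a clique entirely inside one bag — forcing width ≥ 4. Hence tw(G) = 4 exactly.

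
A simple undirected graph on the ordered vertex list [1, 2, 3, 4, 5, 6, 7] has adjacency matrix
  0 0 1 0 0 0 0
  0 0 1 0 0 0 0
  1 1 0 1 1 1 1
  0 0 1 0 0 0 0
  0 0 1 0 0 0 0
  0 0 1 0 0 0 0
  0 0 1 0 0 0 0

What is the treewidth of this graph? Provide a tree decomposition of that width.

Each bag holds 2 vertices, so the decomposition has width 1, which upper-bounds the treewidth. G has an edge, so its treewidth is at least 1. Combining the bounds, tw(G) = 1.

Treewidth 1.
One such decomposition:
Bags: B1 = {1, 3}  B2 = {3, 4}  B3 = {3, 7}  B4 = {2, 3}  B5 = {3, 6}  B6 = {3, 5}
Tree: B1–B2, B1–B3, B2–B4, B3–B5, B2–B6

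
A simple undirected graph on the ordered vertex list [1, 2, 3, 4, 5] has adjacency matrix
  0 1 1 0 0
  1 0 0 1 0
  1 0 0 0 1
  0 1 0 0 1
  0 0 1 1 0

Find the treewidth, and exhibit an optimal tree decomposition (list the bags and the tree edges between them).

Treewidth 2.
One optimal decomposition is:
Bags: B1 = {3, 4, 5}  B2 = {1, 3, 4}  B3 = {1, 2, 4}
Tree: B1–B2, B2–B3

The largest bag has 3 vertices, giving width 2; this decomposition certifies tw(G) ≤ 2. For the lower bound, G contains the cycle 4–5–3–1–2–4, so G is not a forest; only forests have treewidth ≤ 1, hence tw(G) ≥ 2. Combining the bounds, tw(G) = 2.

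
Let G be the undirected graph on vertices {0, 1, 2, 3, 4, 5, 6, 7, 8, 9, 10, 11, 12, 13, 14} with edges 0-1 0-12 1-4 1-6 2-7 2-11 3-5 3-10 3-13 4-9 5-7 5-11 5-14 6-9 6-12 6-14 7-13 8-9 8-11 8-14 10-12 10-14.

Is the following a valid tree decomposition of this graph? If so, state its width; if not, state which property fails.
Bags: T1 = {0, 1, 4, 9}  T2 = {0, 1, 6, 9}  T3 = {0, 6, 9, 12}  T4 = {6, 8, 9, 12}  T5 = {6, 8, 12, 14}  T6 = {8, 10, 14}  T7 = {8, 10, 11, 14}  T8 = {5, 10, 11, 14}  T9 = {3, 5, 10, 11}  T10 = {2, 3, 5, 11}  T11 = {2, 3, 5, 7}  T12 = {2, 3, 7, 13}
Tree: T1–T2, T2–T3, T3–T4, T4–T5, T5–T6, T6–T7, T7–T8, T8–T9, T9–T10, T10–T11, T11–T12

A tree decomposition must satisfy three properties: every vertex lies in some bag; for every edge, both endpoints lie together in some bag; and for every vertex, the bags containing it form a connected subtree. Here edge (12,10) lies in no bag, so the decomposition is invalid.

No — edge (12,10) lies in no bag.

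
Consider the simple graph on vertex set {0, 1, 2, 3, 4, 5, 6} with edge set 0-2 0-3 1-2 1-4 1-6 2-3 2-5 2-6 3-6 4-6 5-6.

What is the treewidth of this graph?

A width-2 tree decomposition is:
Bags: B1 = {1, 2, 6}  B2 = {2, 3, 6}  B3 = {0, 2, 3}  B4 = {2, 5, 6}  B5 = {1, 4, 6}
Tree: B1–B2, B2–B3, B2–B4, B1–B5
The largest bag has 3 vertices, giving width 2; this decomposition certifies tw(G) ≤ 2. For the lower bound, the 3 vertices {0, 2, 3} are pairwise adjacent, and any tree decomposition puts a clique entirely inside one bag — forcing width ≥ 2. Hence tw(G) = 2 exactly.

2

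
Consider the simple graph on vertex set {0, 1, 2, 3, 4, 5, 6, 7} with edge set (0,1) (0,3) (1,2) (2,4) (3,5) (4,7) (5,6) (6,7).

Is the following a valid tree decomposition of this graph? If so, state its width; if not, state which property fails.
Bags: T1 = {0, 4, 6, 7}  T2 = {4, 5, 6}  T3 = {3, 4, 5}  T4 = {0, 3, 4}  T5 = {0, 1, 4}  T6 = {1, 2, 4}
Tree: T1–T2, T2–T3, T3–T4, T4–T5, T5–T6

A tree decomposition must satisfy three properties: every vertex lies in some bag; for every edge, both endpoints lie together in some bag; and for every vertex, the bags containing it form a connected subtree. Here bags containing vertex 0 are not connected in the tree, so the decomposition is invalid.

No — bags containing vertex 0 are not connected in the tree.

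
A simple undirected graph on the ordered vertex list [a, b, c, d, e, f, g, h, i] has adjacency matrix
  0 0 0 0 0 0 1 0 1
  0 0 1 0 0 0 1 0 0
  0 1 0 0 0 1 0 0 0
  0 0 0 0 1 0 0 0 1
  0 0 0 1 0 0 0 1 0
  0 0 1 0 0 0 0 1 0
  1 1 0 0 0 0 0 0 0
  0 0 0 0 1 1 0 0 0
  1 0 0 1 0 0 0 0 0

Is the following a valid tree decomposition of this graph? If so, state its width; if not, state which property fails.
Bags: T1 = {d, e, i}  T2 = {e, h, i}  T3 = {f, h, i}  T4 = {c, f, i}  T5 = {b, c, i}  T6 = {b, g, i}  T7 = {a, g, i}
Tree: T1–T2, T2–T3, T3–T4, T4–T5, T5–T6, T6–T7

Yes; width 2.

Every vertex of G appears in some bag (union = {a, b, c, d, e, f, g, h, i}); every edge is covered by a bag; and for each vertex v the set of bags containing v is connected in the bag tree. The decomposition is therefore valid. The largest bag has 3 vertices, so the width is 2.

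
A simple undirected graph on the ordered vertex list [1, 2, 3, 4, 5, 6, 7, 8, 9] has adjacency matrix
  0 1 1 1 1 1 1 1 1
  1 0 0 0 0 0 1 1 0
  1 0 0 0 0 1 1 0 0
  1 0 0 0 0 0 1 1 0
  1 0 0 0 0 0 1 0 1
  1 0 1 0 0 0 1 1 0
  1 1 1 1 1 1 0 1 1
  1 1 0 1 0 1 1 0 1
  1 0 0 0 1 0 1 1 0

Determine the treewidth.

3

A width-3 tree decomposition is:
Bags: B1 = {1, 6, 7, 8}  B2 = {1, 4, 7, 8}  B3 = {1, 3, 6, 7}  B4 = {1, 7, 8, 9}  B5 = {1, 2, 7, 8}  B6 = {1, 5, 7, 9}
Tree: B1–B2, B1–B3, B2–B4, B4–B5, B4–B6
Each bag holds 4 vertices, so the decomposition has width 3, which upper-bounds the treewidth. On the other hand G contains the 4-clique {1, 7, 8, 9}. A clique must lie in a single bag of any decomposition, so no decomposition can have width below 3. The upper and lower bounds meet at 3, so that is the treewidth.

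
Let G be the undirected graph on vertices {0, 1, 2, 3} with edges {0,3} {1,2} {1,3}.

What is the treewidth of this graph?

1

A width-1 tree decomposition is:
Bags: B1 = {1, 3}  B2 = {0, 3}  B3 = {1, 2}
Tree: B1–B2, B1–B3
Each bag holds 2 vertices, so the decomposition has width 1, which upper-bounds the treewidth. Since G has at least one edge (e.g. 1–3), it is not an edgeless graph, so tw(G) ≥ 1. Therefore the treewidth is 1.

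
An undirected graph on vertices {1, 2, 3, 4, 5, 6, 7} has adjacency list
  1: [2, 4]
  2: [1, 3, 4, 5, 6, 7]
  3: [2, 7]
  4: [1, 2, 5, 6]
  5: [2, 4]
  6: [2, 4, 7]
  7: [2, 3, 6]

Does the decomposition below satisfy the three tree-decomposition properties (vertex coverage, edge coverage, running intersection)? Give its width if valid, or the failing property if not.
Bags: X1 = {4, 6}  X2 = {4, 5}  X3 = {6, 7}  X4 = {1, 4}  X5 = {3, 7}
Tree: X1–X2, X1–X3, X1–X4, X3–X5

No — vertex 2 appears in no bag.

A tree decomposition must satisfy three properties: every vertex lies in some bag; for every edge, both endpoints lie together in some bag; and for every vertex, the bags containing it form a connected subtree. Here vertex 2 appears in no bag, so the decomposition is invalid.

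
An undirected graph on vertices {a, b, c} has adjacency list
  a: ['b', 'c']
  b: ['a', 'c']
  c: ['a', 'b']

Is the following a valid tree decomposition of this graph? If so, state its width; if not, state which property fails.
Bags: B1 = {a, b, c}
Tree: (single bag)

Checking the three conditions: (i) the bags cover all of {a, b, c}; (ii) for each edge, some bag contains both endpoints; (iii) the bags containing any fixed vertex form a subtree. All hold, so the decomposition is valid with width 3 − 1 = 2.

Yes; width 2.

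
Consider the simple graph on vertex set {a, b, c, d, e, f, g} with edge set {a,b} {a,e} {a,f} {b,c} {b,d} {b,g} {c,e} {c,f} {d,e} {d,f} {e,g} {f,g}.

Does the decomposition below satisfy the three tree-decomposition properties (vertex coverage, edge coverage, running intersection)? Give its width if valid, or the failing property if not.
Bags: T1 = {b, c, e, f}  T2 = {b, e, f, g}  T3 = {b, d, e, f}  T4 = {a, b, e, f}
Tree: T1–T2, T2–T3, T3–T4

Yes; width 3.

Vertex coverage: the bags together contain {a, b, c, d, e, f, g}, the full vertex set. Edge coverage: each edge of G has both endpoints in at least one bag. Running intersection: for every vertex, the bags containing it form a connected subtree. All three properties hold, so this is a valid tree decomposition of width max|bag| − 1 = 3, and hence tw(G) ≤ 3.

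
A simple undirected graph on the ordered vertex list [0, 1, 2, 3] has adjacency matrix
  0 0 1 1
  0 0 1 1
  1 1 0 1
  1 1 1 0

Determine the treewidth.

A width-2 tree decomposition is:
Bags: B1 = {0, 2, 3}  B2 = {1, 2, 3}
Tree: B1–B2
The largest bag has 3 vertices, giving width 2; this decomposition certifies tw(G) ≤ 2. On the other hand G contains the 3-clique {0, 2, 3}. A clique must lie in a single bag of any decomposition, so no decomposition can have width below 2. Combining the bounds, tw(G) = 2.

2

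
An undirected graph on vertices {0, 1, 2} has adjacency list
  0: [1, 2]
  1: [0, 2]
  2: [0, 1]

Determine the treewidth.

A width-2 tree decomposition is:
Bags: B1 = {0, 1, 2}
Tree: (single bag)
With just one bag of size 3, the width is 3 − 1 = 2, so tw(G) ≤ 2. On the other hand G contains the 3-clique {0, 1, 2}. A clique must lie in a single bag of any decomposition, so no decomposition can have width below 2. Therefore the treewidth is 2.

2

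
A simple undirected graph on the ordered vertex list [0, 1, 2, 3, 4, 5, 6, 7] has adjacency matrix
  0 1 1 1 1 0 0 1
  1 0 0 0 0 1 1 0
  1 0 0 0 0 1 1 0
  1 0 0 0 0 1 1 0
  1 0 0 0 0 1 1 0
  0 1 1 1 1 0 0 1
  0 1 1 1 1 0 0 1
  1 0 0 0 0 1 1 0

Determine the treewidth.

A width-3 tree decomposition is:
Bags: B1 = {0, 5, 6, 7}  B2 = {0, 2, 5, 6}  B3 = {0, 1, 5, 6}  B4 = {0, 3, 5, 6}  B5 = {0, 4, 5, 6}
Tree: B1–B2, B2–B3, B3–B4, B4–B5
Each bag holds 4 vertices, so the decomposition has width 3, which upper-bounds the treewidth. For the lower bound: the 4 vertex sets {0,7}, {2,6}, {5}, {1} are disjoint, each induces a connected subgraph, and every pair is joined by at least one edge of G. Contracting each set to a single vertex therefore yields K_{4} as a minor, and since treewidth is minor-monotone, tw(G) ≥ tw(K_{4}) = 3. Hence tw(G) = 3 exactly.

3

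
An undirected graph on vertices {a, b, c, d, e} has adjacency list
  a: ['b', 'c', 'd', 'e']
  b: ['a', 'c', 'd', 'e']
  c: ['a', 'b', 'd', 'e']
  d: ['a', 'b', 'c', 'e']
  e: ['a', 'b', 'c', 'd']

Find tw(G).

4

A width-4 tree decomposition is:
Bags: B1 = {a, b, c, d, e}
Tree: (single bag)
With just one bag of size 5, the width is 5 − 1 = 4, so tw(G) ≤ 4. On the other hand G contains the 5-clique {a, b, c, d, e}. A clique must lie in a single bag of any decomposition, so no decomposition can have width below 4. Therefore the treewidth is 4.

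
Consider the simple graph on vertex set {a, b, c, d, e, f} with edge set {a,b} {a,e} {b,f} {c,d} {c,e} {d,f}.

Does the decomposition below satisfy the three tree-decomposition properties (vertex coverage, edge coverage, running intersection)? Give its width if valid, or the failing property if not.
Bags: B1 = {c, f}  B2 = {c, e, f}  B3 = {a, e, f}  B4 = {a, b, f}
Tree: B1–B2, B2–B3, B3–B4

No — vertex d appears in no bag.

A tree decomposition must satisfy three properties: every vertex lies in some bag; for every edge, both endpoints lie together in some bag; and for every vertex, the bags containing it form a connected subtree. Here vertex d appears in no bag, so the decomposition is invalid.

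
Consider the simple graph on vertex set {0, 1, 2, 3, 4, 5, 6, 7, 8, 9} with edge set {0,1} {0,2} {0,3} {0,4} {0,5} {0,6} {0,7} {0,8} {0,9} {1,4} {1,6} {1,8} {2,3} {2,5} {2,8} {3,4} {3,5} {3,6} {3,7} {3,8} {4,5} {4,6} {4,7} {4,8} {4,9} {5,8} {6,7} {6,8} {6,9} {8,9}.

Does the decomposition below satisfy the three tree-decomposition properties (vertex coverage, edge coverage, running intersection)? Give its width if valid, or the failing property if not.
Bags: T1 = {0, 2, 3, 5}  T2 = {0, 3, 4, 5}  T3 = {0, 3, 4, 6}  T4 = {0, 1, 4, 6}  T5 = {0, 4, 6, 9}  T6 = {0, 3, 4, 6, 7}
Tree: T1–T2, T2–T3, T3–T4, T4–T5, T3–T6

No — vertex 8 appears in no bag.

A tree decomposition must satisfy three properties: every vertex lies in some bag; for every edge, both endpoints lie together in some bag; and for every vertex, the bags containing it form a connected subtree. Here vertex 8 appears in no bag, so the decomposition is invalid.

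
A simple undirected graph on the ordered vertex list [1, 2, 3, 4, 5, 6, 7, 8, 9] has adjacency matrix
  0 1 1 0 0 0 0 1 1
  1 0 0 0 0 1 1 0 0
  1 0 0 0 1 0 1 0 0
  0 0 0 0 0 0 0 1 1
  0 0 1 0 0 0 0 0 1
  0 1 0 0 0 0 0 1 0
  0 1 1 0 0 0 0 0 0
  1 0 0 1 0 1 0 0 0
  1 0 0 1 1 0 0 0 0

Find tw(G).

3

A width-3 tree decomposition is:
Bags: B1 = {2, 3, 6, 7}  B2 = {1, 2, 3, 6}  B3 = {1, 3, 6, 8}  B4 = {1, 3, 5, 8}  B5 = {1, 5, 8, 9}  B6 = {4, 5, 8, 9}
Tree: B1–B2, B2–B3, B3–B4, B4–B5, B5–B6
Each bag holds 4 vertices, so the decomposition has width 3, which upper-bounds the treewidth. For the lower bound: the 4 vertex sets {2,6,7}, {3}, {1}, {4,5,8,9} are disjoint, each induces a connected subgraph, and every pair is joined by at least one edge of G. Contracting each set to a single vertex therefore yields K_{4} as a minor, and since treewidth is minor-monotone, tw(G) ≥ tw(K_{4}) = 3. Therefore the treewidth is 3.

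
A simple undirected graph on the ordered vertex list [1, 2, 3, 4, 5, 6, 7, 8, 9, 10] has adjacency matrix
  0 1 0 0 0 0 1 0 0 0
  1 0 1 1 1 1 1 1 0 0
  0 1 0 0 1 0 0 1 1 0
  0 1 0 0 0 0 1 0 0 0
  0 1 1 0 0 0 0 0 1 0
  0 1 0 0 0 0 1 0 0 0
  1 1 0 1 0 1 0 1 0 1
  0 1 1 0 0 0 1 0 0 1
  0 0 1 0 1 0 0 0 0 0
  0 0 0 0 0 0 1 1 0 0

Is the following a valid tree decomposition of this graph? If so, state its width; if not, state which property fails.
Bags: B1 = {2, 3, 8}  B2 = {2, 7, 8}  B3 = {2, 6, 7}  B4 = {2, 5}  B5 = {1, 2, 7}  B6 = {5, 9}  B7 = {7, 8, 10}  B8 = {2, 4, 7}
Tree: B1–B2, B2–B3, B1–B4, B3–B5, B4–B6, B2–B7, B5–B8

No — edge (3,5) lies in no bag.

A tree decomposition must satisfy three properties: every vertex lies in some bag; for every edge, both endpoints lie together in some bag; and for every vertex, the bags containing it form a connected subtree. Here edge (3,5) lies in no bag, so the decomposition is invalid.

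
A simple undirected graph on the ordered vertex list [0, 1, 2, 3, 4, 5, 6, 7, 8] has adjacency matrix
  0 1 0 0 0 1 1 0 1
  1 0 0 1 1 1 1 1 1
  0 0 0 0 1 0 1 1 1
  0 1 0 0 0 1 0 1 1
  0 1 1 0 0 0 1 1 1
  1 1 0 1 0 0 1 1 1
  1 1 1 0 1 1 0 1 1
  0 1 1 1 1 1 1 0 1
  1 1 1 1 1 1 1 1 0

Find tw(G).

A width-4 tree decomposition is:
Bags: B1 = {1, 3, 5, 7, 8}  B2 = {1, 5, 6, 7, 8}  B3 = {1, 4, 6, 7, 8}  B4 = {2, 4, 6, 7, 8}  B5 = {0, 1, 5, 6, 8}
Tree: B1–B2, B2–B3, B3–B4, B2–B5
The largest bag has 5 vertices, giving width 4; this decomposition certifies tw(G) ≤ 4. For the lower bound, the 5 vertices {1, 4, 6, 7, 8} are pairwise adjacent, and any tree decomposition puts a clique entirely inside one bag — forcing width ≥ 4. Therefore the treewidth is 4.

4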